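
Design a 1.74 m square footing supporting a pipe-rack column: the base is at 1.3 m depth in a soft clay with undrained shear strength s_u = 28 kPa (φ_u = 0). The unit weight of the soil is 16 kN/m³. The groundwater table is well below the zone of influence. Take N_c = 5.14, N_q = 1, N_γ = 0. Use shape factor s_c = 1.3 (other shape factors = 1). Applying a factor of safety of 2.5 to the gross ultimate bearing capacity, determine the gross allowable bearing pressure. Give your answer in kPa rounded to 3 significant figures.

q_all ≈ 83.2 kPa

Effective surcharge at the founding depth q = γ·D_f = 16 × 1.3 = 20.8 kPa.
q_ult = c·N_c·s_c + q·N_q
     = 28 × 5.14 × 1.3 + 20.8 × 1
     = 187.1 + 20.8 = 207.9 kPa.
q_all = q_ult / FS = 207.9 / 2.5 = 83.158 kPa.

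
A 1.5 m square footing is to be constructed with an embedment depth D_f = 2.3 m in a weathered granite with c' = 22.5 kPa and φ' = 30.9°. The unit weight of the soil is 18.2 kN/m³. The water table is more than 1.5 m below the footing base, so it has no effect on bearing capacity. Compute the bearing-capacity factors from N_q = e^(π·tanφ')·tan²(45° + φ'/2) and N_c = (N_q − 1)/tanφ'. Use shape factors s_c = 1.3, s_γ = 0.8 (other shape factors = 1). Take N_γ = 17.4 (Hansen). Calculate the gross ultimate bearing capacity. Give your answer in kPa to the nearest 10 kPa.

tan30.9° = 0.5985, so N_q = e^(π×0.5985)·tan²(60.45°) = 6.555 × 3.111 = 20.39.
N_c = (20.39 − 1)/tan30.9° = 32.41.
Effective surcharge at the founding depth q = γ·D_f = 18.2 × 2.3 = 41.86 kPa.
q_ult = c·N_c·s_c + q·N_q + 0.5·γ·B·N_γ·s_γ
     = 22.5 × 32.406 × 1.3 + 41.86 × 20.394 + 0.5 × 18.2 × 1.5 × 17.4 × 0.8
     = 947.87 + 853.71 + 190.01 = 1991.6 kPa.

q_ult ≈ 1990 kPa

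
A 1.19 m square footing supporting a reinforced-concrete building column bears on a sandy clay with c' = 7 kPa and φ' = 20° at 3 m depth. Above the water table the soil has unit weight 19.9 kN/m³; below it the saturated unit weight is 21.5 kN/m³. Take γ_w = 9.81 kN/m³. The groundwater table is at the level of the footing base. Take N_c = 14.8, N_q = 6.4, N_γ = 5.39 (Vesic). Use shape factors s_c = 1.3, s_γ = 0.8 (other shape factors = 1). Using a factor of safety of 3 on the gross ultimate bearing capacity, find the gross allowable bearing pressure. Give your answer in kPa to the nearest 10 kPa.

q_all ≈ 180 kPa

q = γ·D_f = 19.9 × 3 = 59.7 kPa.
For the ½γBN_γ term take γ' = 21.5 − 9.81 = 11.69 kN/m³ (soil below base is submerged).
c·N_c·s_c = 7 × 14.8 × 1.3 = 134.68 kPa
q·N_q = 59.7 × 6.4 = 382.08 kPa
0.5·γ·B·N_γ·s_γ = 0.5 × 11.69 × 1.19 × 5.39 × 0.8 = 29.992 kPa
q_ult = 134.68 + 382.08 + 29.992 = 546.75 kPa.
q_all = 546.75 / 3 = 182.25 kPa.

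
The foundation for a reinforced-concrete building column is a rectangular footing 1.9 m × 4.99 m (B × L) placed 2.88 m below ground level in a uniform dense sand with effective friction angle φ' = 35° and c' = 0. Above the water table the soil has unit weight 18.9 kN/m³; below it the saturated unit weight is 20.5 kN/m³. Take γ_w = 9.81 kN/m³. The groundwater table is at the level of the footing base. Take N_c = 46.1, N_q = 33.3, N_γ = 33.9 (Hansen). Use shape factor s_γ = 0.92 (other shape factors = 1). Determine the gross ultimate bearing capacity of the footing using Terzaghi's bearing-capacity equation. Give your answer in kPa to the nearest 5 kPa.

Overburden at base level: q = 18.9 × 2.88 = 54.432 kPa.
Below the base the soil is submerged, so the ½γBN_γ term uses γ' = 20.5 − 9.81 = 10.69 kN/m³.
Surcharge term q·N_q = 54.432 × 33.3 = 1812.6 kPa; self-weight term 0.5·γ·B·N_γ·s_γ = 0.5 × 10.69 × 1.9 × 33.9 × 0.92 = 316.73 kPa.
q_ult = 1812.6 + 316.73 = 2129.3 kPa.

q_ult ≈ 2130 kPa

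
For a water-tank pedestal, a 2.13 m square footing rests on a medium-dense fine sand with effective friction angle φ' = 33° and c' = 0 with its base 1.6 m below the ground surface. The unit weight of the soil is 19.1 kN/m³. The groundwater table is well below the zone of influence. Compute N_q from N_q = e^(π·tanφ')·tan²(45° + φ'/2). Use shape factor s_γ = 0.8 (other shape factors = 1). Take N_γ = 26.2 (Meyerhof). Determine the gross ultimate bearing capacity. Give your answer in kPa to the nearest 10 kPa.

tan33° = 0.6494, so N_q = e^(π×0.6494)·tan²(61.5°) = 7.692 × 3.392 = 26.09.
Effective surcharge at the founding depth q = γ·D_f = 19.1 × 1.6 = 30.56 kPa.
q_ult = q·N_q + 0.5·γ·B·N_γ·s_γ
     = 30.56 × 26.092 + 0.5 × 19.1 × 2.13 × 26.2 × 0.8
     = 797.37 + 426.36 = 1223.7 kPa.

q_ult ≈ 1220 kPa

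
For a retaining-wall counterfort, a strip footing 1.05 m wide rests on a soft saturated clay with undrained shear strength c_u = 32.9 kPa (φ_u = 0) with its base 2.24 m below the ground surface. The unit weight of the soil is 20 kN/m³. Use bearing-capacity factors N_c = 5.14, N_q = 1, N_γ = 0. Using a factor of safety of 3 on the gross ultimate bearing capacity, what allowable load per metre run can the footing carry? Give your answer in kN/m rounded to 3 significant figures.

Effective surcharge at the founding depth q = γ·D_f = 20 × 2.24 = 44.8 kPa.
q_ult = c·N_c + q·N_q
     = 32.9 × 5.14 + 44.8 × 1
     = 169.11 + 44.8 = 213.91 kPa.
Gross allowable pressure q_all = 213.91 / 3 = 71.302 kPa.
Allowable wall load = q_all × B = 71.302 × 1.05 = 74.867 kN per metre run.

≈ 74.9 kN/m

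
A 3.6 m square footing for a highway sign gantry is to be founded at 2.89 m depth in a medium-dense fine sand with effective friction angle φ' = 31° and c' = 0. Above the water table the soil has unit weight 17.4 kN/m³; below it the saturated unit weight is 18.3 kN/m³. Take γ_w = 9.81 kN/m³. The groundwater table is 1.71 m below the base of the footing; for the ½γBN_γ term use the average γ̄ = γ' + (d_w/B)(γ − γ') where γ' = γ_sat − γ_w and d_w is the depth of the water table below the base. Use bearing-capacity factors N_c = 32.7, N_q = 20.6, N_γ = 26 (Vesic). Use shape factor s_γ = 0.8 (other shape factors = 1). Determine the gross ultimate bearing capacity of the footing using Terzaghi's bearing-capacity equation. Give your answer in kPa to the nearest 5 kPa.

q_ult ≈ 1510 kPa

Overburden at base level: q = 17.4 × 2.89 = 50.286 kPa.
The water table is 1.71 m below the base (< B = 3.6 m), so the ½γBN_γ term uses γ̄ = γ' + (d_w/B)(γ − γ') = 8.49 + (1.71/3.6)(17.4 − 8.49) = 12.722 kN/m³.
Surcharge term q·N_q = 50.286 × 20.6 = 1035.9 kPa; self-weight term 0.5·γ·B·N_γ·s_γ = 0.5 × 12.722 × 3.6 × 26 × 0.8 = 476.32 kPa.
q_ult = 1035.9 + 476.32 = 1512.2 kPa.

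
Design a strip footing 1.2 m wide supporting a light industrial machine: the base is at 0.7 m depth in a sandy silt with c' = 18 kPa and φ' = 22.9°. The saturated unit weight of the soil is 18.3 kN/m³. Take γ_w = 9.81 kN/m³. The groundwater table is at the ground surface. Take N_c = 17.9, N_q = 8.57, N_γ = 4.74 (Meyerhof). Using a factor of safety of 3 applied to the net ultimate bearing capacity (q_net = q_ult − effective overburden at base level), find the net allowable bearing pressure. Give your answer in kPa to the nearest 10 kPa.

q_all(net) ≈ 130 kPa

With the water table at the surface the whole profile is submerged: γ' = 18.3 − 9.81 = 8.49 kN/m³, so q = γ'·D_f = 5.943 kPa; the same γ' applies in the ½γBN_γ term.
q_ult = c·N_c + q·N_q + 0.5·γ·B·N_γ
     = 18 × 17.9 + 5.943 × 8.57 + 0.5 × 8.49 × 1.2 × 4.74
     = 322.2 + 50.932 + 24.146 = 397.28 kPa.
Net ultimate: q_net = 397.28 − 5.943 = 391.33 kPa.
q_all(net) = 391.33 / 3 = 130.44 kPa.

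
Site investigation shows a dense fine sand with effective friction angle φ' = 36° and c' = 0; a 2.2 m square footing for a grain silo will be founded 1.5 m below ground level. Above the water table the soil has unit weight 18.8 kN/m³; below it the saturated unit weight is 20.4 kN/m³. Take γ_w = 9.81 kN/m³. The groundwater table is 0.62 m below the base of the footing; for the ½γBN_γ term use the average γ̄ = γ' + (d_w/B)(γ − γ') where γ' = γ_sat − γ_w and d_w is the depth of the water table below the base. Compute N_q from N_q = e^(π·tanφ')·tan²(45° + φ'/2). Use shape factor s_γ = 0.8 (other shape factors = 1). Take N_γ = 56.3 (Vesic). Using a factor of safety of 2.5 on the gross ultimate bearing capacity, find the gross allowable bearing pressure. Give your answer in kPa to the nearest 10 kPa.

q_all ≈ 680 kPa

N_q = e^(π·tan36°)·tan²(63°) = 37.75.
Overburden at base level: q = 18.8 × 1.5 = 28.2 kPa.
The water table is 0.62 m below the base (< B = 2.2 m), so the ½γBN_γ term uses γ̄ = γ' + (d_w/B)(γ − γ') = 10.59 + (0.62/2.2)(18.8 − 10.59) = 12.904 kN/m³.
Surcharge term q·N_q = 28.2 × 37.752 = 1064.6 kPa; self-weight term 0.5·γ·B·N_γ·s_γ = 0.5 × 12.904 × 2.2 × 56.3 × 0.8 = 639.3 kPa.
q_ult = 1064.6 + 639.3 = 1703.9 kPa.
q_all = 1703.9 / 2.5 = 681.57 kPa.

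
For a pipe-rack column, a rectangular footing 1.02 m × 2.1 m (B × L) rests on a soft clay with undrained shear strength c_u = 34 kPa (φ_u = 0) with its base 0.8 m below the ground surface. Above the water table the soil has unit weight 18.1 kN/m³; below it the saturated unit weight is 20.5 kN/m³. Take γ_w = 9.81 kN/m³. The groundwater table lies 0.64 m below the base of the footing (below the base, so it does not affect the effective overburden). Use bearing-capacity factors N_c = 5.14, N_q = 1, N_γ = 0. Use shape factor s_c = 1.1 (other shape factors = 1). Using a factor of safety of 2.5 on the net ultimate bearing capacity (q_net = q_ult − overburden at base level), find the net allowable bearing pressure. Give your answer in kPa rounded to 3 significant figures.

q_all(net) ≈ 76.9 kPa

Overburden at base level: q = 18.1 × 0.8 = 14.48 kPa.
Cohesion term c·N_c·s_c = 34 × 5.14 × 1.1 = 192.24 kPa; surcharge term q·N_q = 14.48 × 1 = 14.48 kPa.
q_ult = 192.24 + 14.48 = 206.72 kPa.
q_net = 206.72 − 14.48 = 192.24 kPa.
q_all(net) = 192.24 / 2.5 = 76.894 kPa.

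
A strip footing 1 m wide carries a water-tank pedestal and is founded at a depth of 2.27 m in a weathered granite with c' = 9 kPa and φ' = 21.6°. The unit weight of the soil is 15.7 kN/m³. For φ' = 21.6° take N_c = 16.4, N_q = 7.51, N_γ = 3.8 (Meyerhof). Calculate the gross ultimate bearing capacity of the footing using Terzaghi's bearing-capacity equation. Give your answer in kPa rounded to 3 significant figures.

Effective surcharge at the founding depth q = γ·D_f = 15.7 × 2.27 = 35.639 kPa.
q_ult = c·N_c + q·N_q + 0.5·γ·B·N_γ
     = 9 × 16.4 + 35.639 × 7.51 + 0.5 × 15.7 × 1 × 3.8
     = 147.6 + 267.65 + 29.83 = 445.08 kPa.

q_ult ≈ 445 kPa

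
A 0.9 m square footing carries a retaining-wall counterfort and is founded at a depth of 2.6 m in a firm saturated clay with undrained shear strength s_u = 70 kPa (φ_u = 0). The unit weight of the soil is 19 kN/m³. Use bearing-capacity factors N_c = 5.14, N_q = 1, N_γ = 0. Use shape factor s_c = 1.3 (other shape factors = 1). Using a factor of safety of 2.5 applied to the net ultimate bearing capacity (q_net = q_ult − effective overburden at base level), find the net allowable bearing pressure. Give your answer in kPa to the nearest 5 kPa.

q_all(net) ≈ 185 kPa

Overburden at base level: q = 19 × 2.6 = 49.4 kPa.
Cohesion term c·N_c·s_c = 70 × 5.14 × 1.3 = 467.74 kPa; surcharge term q·N_q = 49.4 × 1 = 49.4 kPa.
q_ult = 467.74 + 49.4 = 517.14 kPa.
Net ultimate: q_net = 517.14 − 49.4 = 467.74 kPa.
q_all(net) = 467.74 / 2.5 = 187.1 kPa.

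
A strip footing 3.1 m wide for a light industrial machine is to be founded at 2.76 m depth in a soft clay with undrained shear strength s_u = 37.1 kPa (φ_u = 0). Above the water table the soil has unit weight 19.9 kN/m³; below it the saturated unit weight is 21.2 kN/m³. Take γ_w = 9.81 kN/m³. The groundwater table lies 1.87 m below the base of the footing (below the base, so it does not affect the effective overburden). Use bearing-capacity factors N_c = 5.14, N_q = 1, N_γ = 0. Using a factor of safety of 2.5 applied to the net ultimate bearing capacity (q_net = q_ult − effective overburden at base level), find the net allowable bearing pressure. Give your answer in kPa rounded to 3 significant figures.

Effective surcharge at the founding depth q = γ·D_f = 19.9 × 2.76 = 54.924 kPa.
q_ult = c·N_c + q·N_q
     = 37.1 × 5.14 + 54.924 × 1
     = 190.69 + 54.924 = 245.62 kPa.
Net ultimate: q_net = 245.62 − 54.924 = 190.69 kPa.
q_all(net) = 190.69 / 2.5 = 76.278 kPa.

q_all(net) ≈ 76.3 kPa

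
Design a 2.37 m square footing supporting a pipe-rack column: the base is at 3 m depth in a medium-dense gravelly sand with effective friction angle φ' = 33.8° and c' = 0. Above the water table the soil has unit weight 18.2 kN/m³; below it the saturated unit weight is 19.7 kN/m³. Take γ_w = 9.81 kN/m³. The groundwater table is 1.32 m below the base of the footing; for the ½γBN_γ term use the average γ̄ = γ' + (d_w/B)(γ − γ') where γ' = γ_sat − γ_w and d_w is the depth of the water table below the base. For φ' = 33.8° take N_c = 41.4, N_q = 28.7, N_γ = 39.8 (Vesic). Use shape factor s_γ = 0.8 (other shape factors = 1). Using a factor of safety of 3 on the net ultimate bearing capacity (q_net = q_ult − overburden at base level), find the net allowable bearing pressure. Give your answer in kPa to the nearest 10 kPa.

Overburden at base level: q = 18.2 × 3 = 54.6 kPa.
The water table is 1.32 m below the base (< B = 2.37 m), so the ½γBN_γ term uses γ̄ = γ' + (d_w/B)(γ − γ') = 9.89 + (1.32/2.37)(18.2 − 9.89) = 14.518 kN/m³.
Surcharge term q·N_q = 54.6 × 28.7 = 1567 kPa; self-weight term 0.5·γ·B·N_γ·s_γ = 0.5 × 14.518 × 2.37 × 39.8 × 0.8 = 547.78 kPa.
q_ult = 1567 + 547.78 = 2114.8 kPa.
q_net = 2114.8 − 54.6 = 2060.2 kPa.
q_all(net) = 2060.2 / 3 = 686.73 kPa.

q_all(net) ≈ 690 kPa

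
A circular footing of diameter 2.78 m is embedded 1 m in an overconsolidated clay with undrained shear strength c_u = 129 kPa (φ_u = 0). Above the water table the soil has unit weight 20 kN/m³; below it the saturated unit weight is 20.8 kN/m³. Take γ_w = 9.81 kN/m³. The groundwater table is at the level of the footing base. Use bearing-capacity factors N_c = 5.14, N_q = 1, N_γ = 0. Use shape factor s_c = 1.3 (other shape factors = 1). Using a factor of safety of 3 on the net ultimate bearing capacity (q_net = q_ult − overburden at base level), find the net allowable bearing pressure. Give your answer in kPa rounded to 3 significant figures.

q_all(net) ≈ 287 kPa

Overburden at base level: q = 20 × 1 = 20 kPa.
Cohesion term c·N_c·s_c = 129 × 5.14 × 1.3 = 861.98 kPa; surcharge term q·N_q = 20 × 1 = 20 kPa.
q_ult = 861.98 + 20 = 881.98 kPa.
q_net = 881.98 − 20 = 861.98 kPa.
q_all(net) = 861.98 / 3 = 287.33 kPa.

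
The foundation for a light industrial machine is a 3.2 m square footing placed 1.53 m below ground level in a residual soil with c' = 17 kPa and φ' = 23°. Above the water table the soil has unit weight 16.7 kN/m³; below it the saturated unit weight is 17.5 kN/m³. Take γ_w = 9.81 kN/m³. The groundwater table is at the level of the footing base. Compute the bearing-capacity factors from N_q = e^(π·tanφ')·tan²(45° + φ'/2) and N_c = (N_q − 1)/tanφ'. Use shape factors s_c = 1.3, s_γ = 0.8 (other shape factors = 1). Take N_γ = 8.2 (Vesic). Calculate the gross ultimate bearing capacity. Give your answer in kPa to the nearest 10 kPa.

tan23° = 0.4245, so N_q = e^(π×0.4245)·tan²(56.5°) = 3.794 × 2.283 = 8.66.
N_c = (8.66 − 1)/tan23° = 18.05.
Effective surcharge at the founding depth q = γ·D_f = 16.7 × 1.53 = 25.551 kPa.
The water table coincides with the base, so in the self-weight term γ → γ' = 7.69 kN/m³.
q_ult = c·N_c·s_c + q·N_q + 0.5·γ·B·N_γ·s_γ
     = 17 × 18.049 × 1.3 + 25.551 × 8.6612 + 0.5 × 7.69 × 3.2 × 8.2 × 0.8
     = 398.87 + 221.3 + 80.714 = 700.89 kPa.

q_ult ≈ 700 kPa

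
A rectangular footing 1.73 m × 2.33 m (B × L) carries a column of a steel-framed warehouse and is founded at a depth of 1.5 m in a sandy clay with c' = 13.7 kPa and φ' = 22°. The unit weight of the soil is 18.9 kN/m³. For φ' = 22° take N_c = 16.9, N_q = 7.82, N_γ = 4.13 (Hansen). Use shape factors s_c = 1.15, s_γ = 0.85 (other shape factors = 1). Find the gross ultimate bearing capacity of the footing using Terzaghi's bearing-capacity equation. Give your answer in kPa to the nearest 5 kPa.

Overburden at base level: q = 18.9 × 1.5 = 28.35 kPa.
Cohesion term c·N_c·s_c = 13.7 × 16.9 × 1.15 = 266.26 kPa; surcharge term q·N_q = 28.35 × 7.82 = 221.7 kPa; self-weight term 0.5·γ·B·N_γ·s_γ = 0.5 × 18.9 × 1.73 × 4.13 × 0.85 = 57.391 kPa.
q_ult = 266.26 + 221.7 + 57.391 = 545.35 kPa.

q_ult ≈ 545 kPa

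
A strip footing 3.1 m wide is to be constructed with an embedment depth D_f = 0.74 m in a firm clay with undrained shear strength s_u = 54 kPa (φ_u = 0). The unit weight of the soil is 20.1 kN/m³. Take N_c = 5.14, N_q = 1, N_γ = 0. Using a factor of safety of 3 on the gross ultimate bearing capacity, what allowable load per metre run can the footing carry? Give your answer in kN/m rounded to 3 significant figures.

Overburden at base level: q = 20.1 × 0.74 = 14.874 kPa.
Cohesion term c·N_c = 54 × 5.14 = 277.56 kPa; surcharge term q·N_q = 14.874 × 1 = 14.874 kPa.
q_ult = 277.56 + 14.874 = 292.43 kPa.
Gross allowable pressure q_all = 292.43 / 3 = 97.478 kPa.
Allowable wall load = q_all × B = 97.478 × 3.1 = 302.18 kN per metre run.

≈ 302 kN/m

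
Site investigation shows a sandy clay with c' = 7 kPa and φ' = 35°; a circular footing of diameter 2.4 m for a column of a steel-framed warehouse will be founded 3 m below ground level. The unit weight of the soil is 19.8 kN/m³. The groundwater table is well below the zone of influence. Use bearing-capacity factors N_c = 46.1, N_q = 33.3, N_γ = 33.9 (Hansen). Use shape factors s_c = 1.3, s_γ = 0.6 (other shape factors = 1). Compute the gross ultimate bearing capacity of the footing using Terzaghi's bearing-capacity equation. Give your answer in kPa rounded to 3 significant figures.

q_ult ≈ 2880 kPa

Effective surcharge at the founding depth q = γ·D_f = 19.8 × 3 = 59.4 kPa.
q_ult = c·N_c·s_c + q·N_q + 0.5·γ·B·N_γ·s_γ
     = 7 × 46.1 × 1.3 + 59.4 × 33.3 + 0.5 × 19.8 × 2.4 × 33.9 × 0.6
     = 419.51 + 1978 + 483.28 = 2880.8 kPa.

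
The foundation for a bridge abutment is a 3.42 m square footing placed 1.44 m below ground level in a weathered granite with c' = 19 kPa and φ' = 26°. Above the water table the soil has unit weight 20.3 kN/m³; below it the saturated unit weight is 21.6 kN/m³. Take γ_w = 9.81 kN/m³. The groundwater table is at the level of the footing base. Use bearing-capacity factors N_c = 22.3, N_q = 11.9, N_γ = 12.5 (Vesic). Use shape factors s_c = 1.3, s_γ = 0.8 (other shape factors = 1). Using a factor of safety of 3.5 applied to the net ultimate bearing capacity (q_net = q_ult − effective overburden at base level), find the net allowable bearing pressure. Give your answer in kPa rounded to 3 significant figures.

Effective surcharge at the founding depth q = γ·D_f = 20.3 × 1.44 = 29.232 kPa.
The water table coincides with the base, so in the self-weight term γ → γ' = 11.79 kN/m³.
q_ult = c·N_c·s_c + q·N_q + 0.5·γ·B·N_γ·s_γ
     = 19 × 22.3 × 1.3 + 29.232 × 11.9 + 0.5 × 11.79 × 3.42 × 12.5 × 0.8
     = 550.81 + 347.86 + 201.61 = 1100.3 kPa.
Net ultimate: q_net = 1100.3 − 29.232 = 1071 kPa.
q_all(net) = 1071 / 3.5 = 306.01 kPa.

q_all(net) ≈ 306 kPa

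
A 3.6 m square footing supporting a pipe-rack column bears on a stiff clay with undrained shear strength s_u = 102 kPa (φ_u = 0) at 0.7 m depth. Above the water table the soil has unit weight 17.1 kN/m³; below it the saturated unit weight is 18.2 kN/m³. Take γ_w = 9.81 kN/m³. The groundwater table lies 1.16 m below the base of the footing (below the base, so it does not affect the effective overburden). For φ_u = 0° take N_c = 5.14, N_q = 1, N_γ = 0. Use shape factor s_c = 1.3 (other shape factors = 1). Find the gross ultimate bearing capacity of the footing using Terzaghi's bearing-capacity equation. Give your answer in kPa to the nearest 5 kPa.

Overburden at base level: q = 17.1 × 0.7 = 11.97 kPa.
Cohesion term c·N_c·s_c = 102 × 5.14 × 1.3 = 681.56 kPa; surcharge term q·N_q = 11.97 × 1 = 11.97 kPa.
q_ult = 681.56 + 11.97 = 693.53 kPa.

q_ult ≈ 695 kPa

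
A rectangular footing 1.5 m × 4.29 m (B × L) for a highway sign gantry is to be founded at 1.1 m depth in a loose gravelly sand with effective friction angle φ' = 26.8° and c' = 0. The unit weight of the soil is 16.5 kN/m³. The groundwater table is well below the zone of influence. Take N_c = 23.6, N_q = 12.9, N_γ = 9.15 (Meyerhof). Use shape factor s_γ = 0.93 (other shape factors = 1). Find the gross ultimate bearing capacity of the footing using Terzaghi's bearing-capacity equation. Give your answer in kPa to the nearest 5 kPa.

q_ult ≈ 340 kPa

q = γ·D_f = 16.5 × 1.1 = 18.15 kPa.
q·N_q = 18.15 × 12.9 = 234.14 kPa
0.5·γ·B·N_γ·s_γ = 0.5 × 16.5 × 1.5 × 9.15 × 0.93 = 105.31 kPa
q_ult = 234.14 + 105.31 = 339.44 kPa.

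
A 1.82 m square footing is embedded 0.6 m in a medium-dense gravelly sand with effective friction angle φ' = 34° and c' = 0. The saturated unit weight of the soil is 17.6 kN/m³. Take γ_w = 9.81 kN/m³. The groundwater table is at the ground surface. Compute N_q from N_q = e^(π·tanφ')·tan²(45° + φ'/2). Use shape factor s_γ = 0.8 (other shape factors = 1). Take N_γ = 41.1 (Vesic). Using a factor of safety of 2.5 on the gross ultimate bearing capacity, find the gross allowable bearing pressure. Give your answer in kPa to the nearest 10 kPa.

q_all ≈ 150 kPa

N_q = e^(π·tan34°)·tan²(62°) = 29.44.
Water table at ground surface, so effective unit weight γ' = 17.6 − 9.81 = 7.79 kN/m³ is used throughout; overburden q = 7.79 × 0.6 = 4.674 kPa; the same γ' applies in the ½γBN_γ term.
Surcharge term q·N_q = 4.674 × 29.44 = 137.6 kPa; self-weight term 0.5·γ·B·N_γ·s_γ = 0.5 × 7.79 × 1.82 × 41.1 × 0.8 = 233.08 kPa.
q_ult = 137.6 + 233.08 = 370.68 kPa.
q_all = 370.68 / 2.5 = 148.27 kPa.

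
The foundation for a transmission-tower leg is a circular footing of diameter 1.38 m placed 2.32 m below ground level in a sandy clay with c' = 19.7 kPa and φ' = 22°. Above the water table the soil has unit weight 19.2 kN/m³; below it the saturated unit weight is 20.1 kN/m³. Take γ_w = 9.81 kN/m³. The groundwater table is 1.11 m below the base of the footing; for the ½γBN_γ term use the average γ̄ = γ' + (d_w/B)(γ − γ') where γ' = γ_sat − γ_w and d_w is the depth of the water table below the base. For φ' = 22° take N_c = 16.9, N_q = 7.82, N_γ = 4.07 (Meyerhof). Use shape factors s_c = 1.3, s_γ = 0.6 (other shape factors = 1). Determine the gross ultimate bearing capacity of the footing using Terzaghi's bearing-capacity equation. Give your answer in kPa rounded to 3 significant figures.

Overburden at base level: q = 19.2 × 2.32 = 44.544 kPa.
The water table is 1.11 m below the base (< B = 1.38 m), so the ½γBN_γ term uses γ̄ = γ' + (d_w/B)(γ − γ') = 10.29 + (1.11/1.38)(19.2 − 10.29) = 17.457 kN/m³.
Cohesion term c·N_c·s_c = 19.7 × 16.9 × 1.3 = 432.81 kPa; surcharge term q·N_q = 44.544 × 7.82 = 348.33 kPa; self-weight term 0.5·γ·B·N_γ·s_γ = 0.5 × 17.457 × 1.38 × 4.07 × 0.6 = 29.414 kPa.
q_ult = 432.81 + 348.33 + 29.414 = 810.56 kPa.

q_ult ≈ 811 kPa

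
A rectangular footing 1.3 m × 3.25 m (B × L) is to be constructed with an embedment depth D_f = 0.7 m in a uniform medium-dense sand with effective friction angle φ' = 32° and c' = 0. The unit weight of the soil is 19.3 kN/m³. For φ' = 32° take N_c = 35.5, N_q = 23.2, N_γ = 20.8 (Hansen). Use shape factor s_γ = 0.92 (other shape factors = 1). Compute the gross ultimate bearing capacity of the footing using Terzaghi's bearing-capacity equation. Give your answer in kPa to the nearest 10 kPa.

q_ult ≈ 550 kPa

Overburden at base level: q = 19.3 × 0.7 = 13.51 kPa.
Surcharge term q·N_q = 13.51 × 23.2 = 313.43 kPa; self-weight term 0.5·γ·B·N_γ·s_γ = 0.5 × 19.3 × 1.3 × 20.8 × 0.92 = 240.06 kPa.
q_ult = 313.43 + 240.06 = 553.49 kPa.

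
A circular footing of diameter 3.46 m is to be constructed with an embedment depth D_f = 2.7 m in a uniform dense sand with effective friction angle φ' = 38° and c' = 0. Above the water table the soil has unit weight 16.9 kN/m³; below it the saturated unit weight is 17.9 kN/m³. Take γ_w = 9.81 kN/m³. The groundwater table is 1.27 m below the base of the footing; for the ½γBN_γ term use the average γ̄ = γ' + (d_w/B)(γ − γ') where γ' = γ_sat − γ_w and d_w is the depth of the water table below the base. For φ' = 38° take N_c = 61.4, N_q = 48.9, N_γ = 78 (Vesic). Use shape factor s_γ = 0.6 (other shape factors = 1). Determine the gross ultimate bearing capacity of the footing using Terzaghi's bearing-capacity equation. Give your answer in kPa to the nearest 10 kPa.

q_ult ≈ 3150 kPa

q = γ·D_f = 16.9 × 2.7 = 45.63 kPa.
γ' = 8.09 kN/m³; averaging over the depth B below the base, γ̄ = γ' + (d_w/B)(γ − γ') = 11.324 kN/m³.
q·N_q = 45.63 × 48.9 = 2231.3 kPa
0.5·γ·B·N_γ·s_γ = 0.5 × 11.324 × 3.46 × 78 × 0.6 = 916.81 kPa
q_ult = 2231.3 + 916.81 = 3148.1 kPa.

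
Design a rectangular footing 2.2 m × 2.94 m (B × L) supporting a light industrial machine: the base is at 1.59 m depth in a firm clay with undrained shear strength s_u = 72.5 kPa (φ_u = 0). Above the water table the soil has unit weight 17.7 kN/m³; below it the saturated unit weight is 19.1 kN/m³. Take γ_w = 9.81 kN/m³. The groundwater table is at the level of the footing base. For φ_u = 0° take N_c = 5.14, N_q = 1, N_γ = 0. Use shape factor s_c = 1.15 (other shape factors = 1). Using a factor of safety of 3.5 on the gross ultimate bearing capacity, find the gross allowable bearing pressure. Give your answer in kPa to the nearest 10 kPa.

q = γ·D_f = 17.7 × 1.59 = 28.143 kPa.
c·N_c·s_c = 72.5 × 5.14 × 1.15 = 428.55 kPa
q·N_q = 28.143 × 1 = 28.143 kPa
q_ult = 428.55 + 28.143 = 456.69 kPa.
q_all = 456.69 / 3.5 = 130.48 kPa.

q_all ≈ 130 kPa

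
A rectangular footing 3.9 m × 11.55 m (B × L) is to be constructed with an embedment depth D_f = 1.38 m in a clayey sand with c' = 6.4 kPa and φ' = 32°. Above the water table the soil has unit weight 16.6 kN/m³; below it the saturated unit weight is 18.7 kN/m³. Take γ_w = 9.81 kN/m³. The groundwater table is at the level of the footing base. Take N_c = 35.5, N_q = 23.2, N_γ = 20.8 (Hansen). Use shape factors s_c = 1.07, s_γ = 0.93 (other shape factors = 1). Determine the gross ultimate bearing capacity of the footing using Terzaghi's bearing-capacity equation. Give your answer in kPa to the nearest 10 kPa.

Overburden at base level: q = 16.6 × 1.38 = 22.908 kPa.
Below the base the soil is submerged, so the ½γBN_γ term uses γ' = 18.7 − 9.81 = 8.89 kN/m³.
Cohesion term c·N_c·s_c = 6.4 × 35.5 × 1.07 = 243.1 kPa; surcharge term q·N_q = 22.908 × 23.2 = 531.47 kPa; self-weight term 0.5·γ·B·N_γ·s_γ = 0.5 × 8.89 × 3.9 × 20.8 × 0.93 = 335.34 kPa.
q_ult = 243.1 + 531.47 + 335.34 = 1109.9 kPa.

q_ult ≈ 1110 kPa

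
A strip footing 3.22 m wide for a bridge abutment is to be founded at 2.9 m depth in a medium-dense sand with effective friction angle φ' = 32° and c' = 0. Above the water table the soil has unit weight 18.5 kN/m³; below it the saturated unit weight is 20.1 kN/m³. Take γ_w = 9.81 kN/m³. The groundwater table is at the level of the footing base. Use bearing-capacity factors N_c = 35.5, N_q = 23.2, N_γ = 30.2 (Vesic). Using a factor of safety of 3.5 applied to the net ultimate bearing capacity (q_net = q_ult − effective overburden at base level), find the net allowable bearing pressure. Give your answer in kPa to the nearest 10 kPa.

Overburden at base level: q = 18.5 × 2.9 = 53.65 kPa.
Below the base the soil is submerged, so the ½γBN_γ term uses γ' = 20.1 − 9.81 = 10.29 kN/m³.
Surcharge term q·N_q = 53.65 × 23.2 = 1244.7 kPa; self-weight term 0.5·γ·B·N_γ = 0.5 × 10.29 × 3.22 × 30.2 = 500.32 kPa.
q_ult = 1244.7 + 500.32 = 1745 kPa.
Net ultimate: q_net = 1745 − 53.65 = 1691.4 kPa.
q_all(net) = 1691.4 / 3.5 = 483.24 kPa.

q_all(net) ≈ 480 kPa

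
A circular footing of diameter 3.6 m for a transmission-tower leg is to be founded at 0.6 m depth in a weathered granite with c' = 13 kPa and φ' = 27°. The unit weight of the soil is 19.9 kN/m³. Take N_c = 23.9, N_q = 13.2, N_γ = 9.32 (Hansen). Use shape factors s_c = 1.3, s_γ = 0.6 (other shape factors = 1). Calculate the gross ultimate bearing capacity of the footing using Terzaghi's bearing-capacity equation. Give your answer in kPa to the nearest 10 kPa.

q_ult ≈ 760 kPa

Overburden at base level: q = 19.9 × 0.6 = 11.94 kPa.
Cohesion term c·N_c·s_c = 13 × 23.9 × 1.3 = 403.91 kPa; surcharge term q·N_q = 11.94 × 13.2 = 157.61 kPa; self-weight term 0.5·γ·B·N_γ·s_γ = 0.5 × 19.9 × 3.6 × 9.32 × 0.6 = 200.31 kPa.
q_ult = 403.91 + 157.61 + 200.31 = 761.82 kPa.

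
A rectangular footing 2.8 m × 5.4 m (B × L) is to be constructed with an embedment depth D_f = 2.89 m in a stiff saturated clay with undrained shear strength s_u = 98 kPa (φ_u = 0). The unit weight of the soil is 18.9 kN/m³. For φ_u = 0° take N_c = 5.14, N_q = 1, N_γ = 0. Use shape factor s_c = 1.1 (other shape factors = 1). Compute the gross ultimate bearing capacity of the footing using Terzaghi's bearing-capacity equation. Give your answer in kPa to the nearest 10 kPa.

Effective surcharge at the founding depth q = γ·D_f = 18.9 × 2.89 = 54.621 kPa.
q_ult = c·N_c·s_c + q·N_q
     = 98 × 5.14 × 1.1 + 54.621 × 1
     = 554.09 + 54.621 = 608.71 kPa.

q_ult ≈ 610 kPa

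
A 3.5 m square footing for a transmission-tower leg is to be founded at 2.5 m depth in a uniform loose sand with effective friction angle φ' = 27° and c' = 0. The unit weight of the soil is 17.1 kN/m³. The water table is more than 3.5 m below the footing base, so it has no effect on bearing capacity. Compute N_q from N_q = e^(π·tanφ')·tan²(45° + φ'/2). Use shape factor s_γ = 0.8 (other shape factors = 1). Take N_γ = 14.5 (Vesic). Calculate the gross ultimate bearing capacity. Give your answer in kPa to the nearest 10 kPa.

tan27° = 0.5095, so N_q = e^(π×0.5095)·tan²(58.5°) = 4.957 × 2.663 = 13.2.
Effective surcharge at the founding depth q = γ·D_f = 17.1 × 2.5 = 42.75 kPa.
q_ult = q·N_q + 0.5·γ·B·N_γ·s_γ
     = 42.75 × 13.199 + 0.5 × 17.1 × 3.5 × 14.5 × 0.8
     = 564.26 + 347.13 = 911.39 kPa.

q_ult ≈ 910 kPa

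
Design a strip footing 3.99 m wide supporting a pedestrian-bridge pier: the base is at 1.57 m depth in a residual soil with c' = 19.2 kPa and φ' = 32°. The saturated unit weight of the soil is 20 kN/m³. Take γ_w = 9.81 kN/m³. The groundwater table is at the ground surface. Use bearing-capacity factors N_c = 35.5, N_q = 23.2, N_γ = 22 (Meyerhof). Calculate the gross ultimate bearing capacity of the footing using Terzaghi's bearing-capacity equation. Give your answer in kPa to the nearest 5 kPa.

Water table at ground surface, so effective unit weight γ' = 20 − 9.81 = 10.19 kN/m³ is used throughout; overburden q = 10.19 × 1.57 = 15.998 kPa; the same γ' applies in the ½γBN_γ term.
Cohesion term c·N_c = 19.2 × 35.5 = 681.6 kPa; surcharge term q·N_q = 15.998 × 23.2 = 371.16 kPa; self-weight term 0.5·γ·B·N_γ = 0.5 × 10.19 × 3.99 × 22 = 447.24 kPa.
q_ult = 681.6 + 371.16 + 447.24 = 1500 kPa.

q_ult ≈ 1500 kPa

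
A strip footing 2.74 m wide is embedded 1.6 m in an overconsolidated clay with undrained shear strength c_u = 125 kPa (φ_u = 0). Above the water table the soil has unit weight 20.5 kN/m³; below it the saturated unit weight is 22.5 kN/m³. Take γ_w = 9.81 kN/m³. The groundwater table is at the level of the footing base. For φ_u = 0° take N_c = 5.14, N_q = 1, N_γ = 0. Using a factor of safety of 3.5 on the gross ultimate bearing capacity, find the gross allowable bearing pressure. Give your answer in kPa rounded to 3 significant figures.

Effective surcharge at the founding depth q = γ·D_f = 20.5 × 1.6 = 32.8 kPa.
q_ult = c·N_c + q·N_q
     = 125 × 5.14 + 32.8 × 1
     = 642.5 + 32.8 = 675.3 kPa.
q_all = 675.3 / 3.5 = 192.94 kPa.

q_all ≈ 193 kPa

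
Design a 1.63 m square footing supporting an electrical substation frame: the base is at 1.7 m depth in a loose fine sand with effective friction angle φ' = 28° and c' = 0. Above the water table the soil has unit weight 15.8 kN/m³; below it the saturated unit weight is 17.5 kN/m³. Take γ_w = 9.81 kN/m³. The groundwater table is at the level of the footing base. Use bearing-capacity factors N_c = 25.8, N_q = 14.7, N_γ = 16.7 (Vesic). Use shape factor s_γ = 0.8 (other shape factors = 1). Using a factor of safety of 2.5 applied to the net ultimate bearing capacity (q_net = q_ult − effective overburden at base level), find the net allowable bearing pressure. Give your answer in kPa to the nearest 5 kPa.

Overburden at base level: q = 15.8 × 1.7 = 26.86 kPa.
Below the base the soil is submerged, so the ½γBN_γ term uses γ' = 17.5 − 9.81 = 7.69 kN/m³.
Surcharge term q·N_q = 26.86 × 14.7 = 394.84 kPa; self-weight term 0.5·γ·B·N_γ·s_γ = 0.5 × 7.69 × 1.63 × 16.7 × 0.8 = 83.732 kPa.
q_ult = 394.84 + 83.732 = 478.57 kPa.
Net ultimate: q_net = 478.57 − 26.86 = 451.71 kPa.
q_all(net) = 451.71 / 2.5 = 180.69 kPa.

q_all(net) ≈ 180 kPa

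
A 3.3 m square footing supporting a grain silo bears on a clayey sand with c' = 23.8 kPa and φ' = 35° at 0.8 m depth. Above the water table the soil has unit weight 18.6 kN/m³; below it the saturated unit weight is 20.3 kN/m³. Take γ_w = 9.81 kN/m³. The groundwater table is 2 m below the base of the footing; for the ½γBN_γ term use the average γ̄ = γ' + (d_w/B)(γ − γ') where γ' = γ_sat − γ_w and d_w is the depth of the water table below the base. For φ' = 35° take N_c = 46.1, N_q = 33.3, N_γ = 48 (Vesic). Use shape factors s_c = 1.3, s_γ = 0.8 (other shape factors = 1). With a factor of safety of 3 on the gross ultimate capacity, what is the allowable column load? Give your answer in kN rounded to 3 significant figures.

q = γ·D_f = 18.6 × 0.8 = 14.88 kPa.
γ' = 10.49 kN/m³; averaging over the depth B below the base, γ̄ = γ' + (d_w/B)(γ − γ') = 15.405 kN/m³.
c·N_c·s_c = 23.8 × 46.1 × 1.3 = 1426.3 kPa
q·N_q = 14.88 × 33.3 = 495.5 kPa
0.5·γ·B·N_γ·s_γ = 0.5 × 15.405 × 3.3 × 48 × 0.8 = 976.07 kPa
q_ult = 1426.3 + 495.5 + 976.07 = 2897.9 kPa.
Gross allowable pressure q_all = 2897.9 / 3 = 965.97 kPa.
Footing area = 10.89 m², so allowable column load = 965.97 × 10.89 = 10519 kN.

P_all ≈ 10500 kN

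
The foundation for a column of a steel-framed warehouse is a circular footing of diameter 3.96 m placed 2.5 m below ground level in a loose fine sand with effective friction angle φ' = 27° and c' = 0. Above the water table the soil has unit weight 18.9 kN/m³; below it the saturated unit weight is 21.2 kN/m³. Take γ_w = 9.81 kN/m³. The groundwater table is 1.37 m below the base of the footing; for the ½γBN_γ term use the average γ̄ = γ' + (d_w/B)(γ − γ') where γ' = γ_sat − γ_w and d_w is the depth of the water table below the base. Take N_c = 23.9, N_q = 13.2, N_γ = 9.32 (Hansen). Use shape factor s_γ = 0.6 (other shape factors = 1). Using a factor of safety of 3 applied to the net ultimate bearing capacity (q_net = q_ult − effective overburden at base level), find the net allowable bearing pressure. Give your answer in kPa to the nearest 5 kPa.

Overburden at base level: q = 18.9 × 2.5 = 47.25 kPa.
The water table is 1.37 m below the base (< B = 3.96 m), so the ½γBN_γ term uses γ̄ = γ' + (d_w/B)(γ − γ') = 11.39 + (1.37/3.96)(18.9 − 11.39) = 13.988 kN/m³.
Surcharge term q·N_q = 47.25 × 13.2 = 623.7 kPa; self-weight term 0.5·γ·B·N_γ·s_γ = 0.5 × 13.988 × 3.96 × 9.32 × 0.6 = 154.88 kPa.
q_ult = 623.7 + 154.88 = 778.58 kPa.
Net ultimate: q_net = 778.58 − 47.25 = 731.33 kPa.
q_all(net) = 731.33 / 3 = 243.78 kPa.

q_all(net) ≈ 245 kPa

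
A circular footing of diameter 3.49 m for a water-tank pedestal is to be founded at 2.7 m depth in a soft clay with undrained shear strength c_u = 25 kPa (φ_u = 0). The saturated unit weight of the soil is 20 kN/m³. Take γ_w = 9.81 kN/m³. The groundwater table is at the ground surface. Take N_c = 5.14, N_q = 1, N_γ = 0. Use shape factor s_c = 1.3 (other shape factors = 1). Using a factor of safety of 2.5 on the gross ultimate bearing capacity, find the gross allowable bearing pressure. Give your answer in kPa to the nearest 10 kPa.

γ' = 20 − 9.81 = 10.19 kN/m³ (submerged throughout). q = 10.19 × 2.7 = 27.513 kPa.
c·N_c·s_c = 25 × 5.14 × 1.3 = 167.05 kPa
q·N_q = 27.513 × 1 = 27.513 kPa
q_ult = 167.05 + 27.513 = 194.56 kPa.
q_all = 194.56 / 2.5 = 77.825 kPa.

q_all ≈ 80 kPa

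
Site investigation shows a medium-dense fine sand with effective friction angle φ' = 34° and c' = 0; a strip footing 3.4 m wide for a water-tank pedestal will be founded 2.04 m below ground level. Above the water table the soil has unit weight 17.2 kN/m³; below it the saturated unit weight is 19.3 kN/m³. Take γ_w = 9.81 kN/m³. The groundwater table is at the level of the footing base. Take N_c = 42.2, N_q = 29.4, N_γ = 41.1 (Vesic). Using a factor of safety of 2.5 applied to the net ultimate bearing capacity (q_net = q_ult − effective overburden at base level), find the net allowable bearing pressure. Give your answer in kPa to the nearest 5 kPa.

q_all(net) ≈ 665 kPa

q = γ·D_f = 17.2 × 2.04 = 35.088 kPa.
For the ½γBN_γ term take γ' = 19.3 − 9.81 = 9.49 kN/m³ (soil below base is submerged).
q·N_q = 35.088 × 29.4 = 1031.6 kPa
0.5·γ·B·N_γ = 0.5 × 9.49 × 3.4 × 41.1 = 663.07 kPa
q_ult = 1031.6 + 663.07 = 1694.7 kPa.
Net ultimate: q_net = 1694.7 − 35.088 = 1659.6 kPa.
q_all(net) = 1659.6 / 2.5 = 663.83 kPa.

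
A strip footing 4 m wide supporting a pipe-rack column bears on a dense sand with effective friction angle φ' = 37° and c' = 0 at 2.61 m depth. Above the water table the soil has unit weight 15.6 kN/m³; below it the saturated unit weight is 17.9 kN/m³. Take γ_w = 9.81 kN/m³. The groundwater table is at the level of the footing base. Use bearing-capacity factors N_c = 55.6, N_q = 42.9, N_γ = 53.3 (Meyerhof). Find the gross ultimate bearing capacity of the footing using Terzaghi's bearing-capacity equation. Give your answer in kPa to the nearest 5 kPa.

q_ult ≈ 2610 kPa

Effective surcharge at the founding depth q = γ·D_f = 15.6 × 2.61 = 40.716 kPa.
The water table coincides with the base, so in the self-weight term γ → γ' = 8.09 kN/m³.
q_ult = q·N_q + 0.5·γ·B·N_γ
     = 40.716 × 42.9 + 0.5 × 8.09 × 4 × 53.3
     = 1746.7 + 862.39 = 2609.1 kPa.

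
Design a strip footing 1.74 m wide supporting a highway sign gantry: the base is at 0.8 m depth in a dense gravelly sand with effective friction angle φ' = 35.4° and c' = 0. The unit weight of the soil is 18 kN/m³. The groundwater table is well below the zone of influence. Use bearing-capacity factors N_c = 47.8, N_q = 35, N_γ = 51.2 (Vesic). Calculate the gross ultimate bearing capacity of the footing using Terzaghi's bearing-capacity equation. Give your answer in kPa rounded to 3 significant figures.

q = γ·D_f = 18 × 0.8 = 14.4 kPa.
q·N_q = 14.4 × 35 = 504 kPa
0.5·γ·B·N_γ = 0.5 × 18 × 1.74 × 51.2 = 801.79 kPa
q_ult = 504 + 801.79 = 1305.8 kPa.

q_ult ≈ 1310 kPa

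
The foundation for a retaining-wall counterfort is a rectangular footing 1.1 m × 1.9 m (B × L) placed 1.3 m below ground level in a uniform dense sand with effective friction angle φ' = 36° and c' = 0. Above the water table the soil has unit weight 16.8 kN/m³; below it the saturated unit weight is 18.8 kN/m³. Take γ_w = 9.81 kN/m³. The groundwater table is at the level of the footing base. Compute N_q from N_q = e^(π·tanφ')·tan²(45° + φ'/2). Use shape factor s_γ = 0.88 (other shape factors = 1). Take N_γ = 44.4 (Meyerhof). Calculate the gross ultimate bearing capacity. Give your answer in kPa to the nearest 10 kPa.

tan36° = 0.7265, so N_q = e^(π×0.7265)·tan²(63°) = 9.801 × 3.852 = 37.75.
q = γ·D_f = 16.8 × 1.3 = 21.84 kPa.
For the ½γBN_γ term take γ' = 18.8 − 9.81 = 8.99 kN/m³ (soil below base is submerged).
q·N_q = 21.84 × 37.752 = 824.51 kPa
0.5·γ·B·N_γ·s_γ = 0.5 × 8.99 × 1.1 × 44.4 × 0.88 = 193.19 kPa
q_ult = 824.51 + 193.19 = 1017.7 kPa.

q_ult ≈ 1020 kPa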